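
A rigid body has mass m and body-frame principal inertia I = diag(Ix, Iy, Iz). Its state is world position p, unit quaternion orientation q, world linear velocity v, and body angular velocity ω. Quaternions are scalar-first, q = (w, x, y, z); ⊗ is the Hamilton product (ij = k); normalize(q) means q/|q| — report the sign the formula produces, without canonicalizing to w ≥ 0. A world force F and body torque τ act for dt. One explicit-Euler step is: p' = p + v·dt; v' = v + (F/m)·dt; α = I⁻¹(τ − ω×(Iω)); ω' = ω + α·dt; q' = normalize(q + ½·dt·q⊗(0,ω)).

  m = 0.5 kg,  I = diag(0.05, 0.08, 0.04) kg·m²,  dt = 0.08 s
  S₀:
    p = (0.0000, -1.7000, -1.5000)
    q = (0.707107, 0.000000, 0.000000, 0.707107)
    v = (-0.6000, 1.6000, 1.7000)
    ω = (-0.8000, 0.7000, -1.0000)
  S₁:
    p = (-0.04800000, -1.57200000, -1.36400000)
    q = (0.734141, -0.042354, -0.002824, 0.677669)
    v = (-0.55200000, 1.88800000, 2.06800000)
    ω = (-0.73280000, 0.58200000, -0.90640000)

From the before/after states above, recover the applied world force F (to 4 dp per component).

F = (0.3000, 1.8000, 2.3000)

Δv = v₁−v₀ = (0.04800000, 0.28800000, 0.36800000)
m·(v₁−v₀)/dt = (0.3000, 1.8000, 2.3000)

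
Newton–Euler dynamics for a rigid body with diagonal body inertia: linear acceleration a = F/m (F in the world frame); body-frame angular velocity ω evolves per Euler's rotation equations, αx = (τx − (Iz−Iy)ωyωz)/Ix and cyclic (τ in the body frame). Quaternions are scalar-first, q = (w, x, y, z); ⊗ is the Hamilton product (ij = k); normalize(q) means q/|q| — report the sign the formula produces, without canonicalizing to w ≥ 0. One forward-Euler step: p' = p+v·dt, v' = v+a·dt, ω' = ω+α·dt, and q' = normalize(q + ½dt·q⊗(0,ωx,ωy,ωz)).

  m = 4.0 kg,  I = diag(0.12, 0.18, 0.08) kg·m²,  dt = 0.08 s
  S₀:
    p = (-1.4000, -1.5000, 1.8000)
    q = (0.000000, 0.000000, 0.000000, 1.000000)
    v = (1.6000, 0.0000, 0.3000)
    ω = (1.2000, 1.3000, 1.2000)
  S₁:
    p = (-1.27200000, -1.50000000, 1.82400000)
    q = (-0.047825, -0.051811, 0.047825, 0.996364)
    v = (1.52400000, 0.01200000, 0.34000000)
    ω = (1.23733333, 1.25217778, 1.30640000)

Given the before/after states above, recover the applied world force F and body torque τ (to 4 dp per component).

v₁ − v₀ = (-0.07600000, 0.01200000, 0.04000000)
applied force F = (-3.8000, 0.6000, 2.0000)
Δω = ω₁−ω₀ = (0.03733333, -0.04782222, 0.10640000)
ω₀×(Iω₀) = (-0.1560, 0.0576, 0.0936)
I·α + gyro = (-0.1000, -0.0500, 0.2000)

F = (-3.8000, 0.6000, 2.0000)
τ = (-0.1000, -0.0500, 0.2000)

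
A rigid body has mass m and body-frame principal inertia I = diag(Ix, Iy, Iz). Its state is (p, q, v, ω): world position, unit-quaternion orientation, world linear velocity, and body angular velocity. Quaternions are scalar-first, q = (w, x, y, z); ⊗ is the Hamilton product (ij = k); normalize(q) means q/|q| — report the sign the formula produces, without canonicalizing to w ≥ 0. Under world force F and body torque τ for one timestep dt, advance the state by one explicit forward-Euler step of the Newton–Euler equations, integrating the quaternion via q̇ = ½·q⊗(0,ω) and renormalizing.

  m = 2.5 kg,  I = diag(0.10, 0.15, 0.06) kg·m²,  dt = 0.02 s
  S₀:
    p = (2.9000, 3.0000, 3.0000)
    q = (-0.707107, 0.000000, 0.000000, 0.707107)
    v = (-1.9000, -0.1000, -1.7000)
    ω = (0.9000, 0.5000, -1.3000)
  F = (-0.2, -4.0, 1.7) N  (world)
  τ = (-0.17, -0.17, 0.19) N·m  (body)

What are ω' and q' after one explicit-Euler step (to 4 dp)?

gyro term ω×Iω = (0.0585, -0.0468, 0.0225)
(τ − ω×Iω)/I = (-2.2850, -0.8213, 2.7917)
new body rate ω' = (0.8543, 0.4836, -1.2442)
q⊗(0,ω) = (0.9192391, -0.9899498, 0.2828428, 0.9192391)
q + ½dt·q⊗(0,ω), renormalized = (-0.6978, -0.0099, 0.0028, 0.7162)

ω' = (0.8543, 0.4836, -1.2442)
q' = (-0.6978, -0.0099, 0.0028, 0.7162)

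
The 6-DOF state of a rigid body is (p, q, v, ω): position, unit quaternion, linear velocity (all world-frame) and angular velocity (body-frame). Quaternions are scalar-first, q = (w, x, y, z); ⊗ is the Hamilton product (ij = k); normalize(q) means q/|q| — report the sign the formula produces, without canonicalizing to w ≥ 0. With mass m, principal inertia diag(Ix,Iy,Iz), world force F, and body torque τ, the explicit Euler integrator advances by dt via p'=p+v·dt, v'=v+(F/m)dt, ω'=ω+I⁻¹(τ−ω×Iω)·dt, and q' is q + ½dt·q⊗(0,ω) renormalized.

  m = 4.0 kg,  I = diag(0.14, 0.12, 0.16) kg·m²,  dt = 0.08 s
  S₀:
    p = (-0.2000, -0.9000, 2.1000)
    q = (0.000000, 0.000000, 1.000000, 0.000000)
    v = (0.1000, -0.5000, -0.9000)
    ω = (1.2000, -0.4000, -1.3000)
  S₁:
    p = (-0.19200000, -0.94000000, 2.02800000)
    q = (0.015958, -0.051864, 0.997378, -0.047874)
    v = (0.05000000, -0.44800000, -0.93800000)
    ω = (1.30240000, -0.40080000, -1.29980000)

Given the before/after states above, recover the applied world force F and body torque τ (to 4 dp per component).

F = (-2.5000, 2.6000, -1.9000)
τ = (0.2000, 0.0300, 0.0100)

Δv = v₁−v₀ = (-0.05000000, 0.05200000, -0.03800000)
F = m·Δv/dt = (-2.5000, 2.6000, -1.9000)
rate change Δω = (0.10240000, -0.00080000, 0.00020000)
applied torque τ = (0.2000, 0.0300, 0.0100)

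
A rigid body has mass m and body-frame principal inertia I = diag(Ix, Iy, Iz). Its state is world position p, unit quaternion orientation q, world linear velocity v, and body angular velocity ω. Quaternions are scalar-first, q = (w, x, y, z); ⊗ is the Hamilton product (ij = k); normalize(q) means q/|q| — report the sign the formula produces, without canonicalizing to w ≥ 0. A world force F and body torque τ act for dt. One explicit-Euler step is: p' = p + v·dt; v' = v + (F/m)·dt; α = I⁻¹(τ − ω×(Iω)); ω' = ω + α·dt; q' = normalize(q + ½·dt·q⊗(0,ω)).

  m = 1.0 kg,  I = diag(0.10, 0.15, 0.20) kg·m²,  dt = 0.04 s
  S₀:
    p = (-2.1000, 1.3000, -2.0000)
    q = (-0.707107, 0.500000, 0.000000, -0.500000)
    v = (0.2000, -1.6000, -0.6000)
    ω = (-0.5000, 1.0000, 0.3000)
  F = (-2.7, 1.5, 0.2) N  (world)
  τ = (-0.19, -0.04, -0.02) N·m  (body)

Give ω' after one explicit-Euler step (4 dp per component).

ω' = (-0.5820, 0.9853, 0.3010)

gyro term ω×Iω = (0.0150, 0.0150, -0.0250)
α = I⁻¹(τ − ω×Iω) = (-2.0500, -0.3667, 0.0250)
new body rate ω' = (-0.5820, 0.9853, 0.3010)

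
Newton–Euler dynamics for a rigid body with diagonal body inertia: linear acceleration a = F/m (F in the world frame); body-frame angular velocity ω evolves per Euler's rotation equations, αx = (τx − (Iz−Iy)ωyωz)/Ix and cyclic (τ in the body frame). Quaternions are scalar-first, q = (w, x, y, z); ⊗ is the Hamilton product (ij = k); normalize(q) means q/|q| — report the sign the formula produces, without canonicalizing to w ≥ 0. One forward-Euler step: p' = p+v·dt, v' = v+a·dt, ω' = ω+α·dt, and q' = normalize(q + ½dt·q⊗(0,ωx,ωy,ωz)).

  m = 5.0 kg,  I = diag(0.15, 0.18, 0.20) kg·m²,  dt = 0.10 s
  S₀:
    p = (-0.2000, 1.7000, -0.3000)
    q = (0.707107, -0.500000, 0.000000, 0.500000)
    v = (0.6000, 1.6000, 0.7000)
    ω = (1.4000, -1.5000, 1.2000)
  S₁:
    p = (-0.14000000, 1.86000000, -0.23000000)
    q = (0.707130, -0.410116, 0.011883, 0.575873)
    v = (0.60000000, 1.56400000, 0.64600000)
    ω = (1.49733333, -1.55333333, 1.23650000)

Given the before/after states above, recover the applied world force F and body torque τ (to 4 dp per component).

F = (0.0000, -1.8000, -2.7000)
τ = (0.1100, -0.1800, 0.0100)

Δω = ω₁−ω₀ = (0.09733333, -0.05333333, 0.03650000)
ω₀×(Iω₀) = (-0.0360, -0.0840, -0.0630)
applied torque τ = (0.1100, -0.1800, 0.0100)
velocity change Δv = (0.00000000, -0.03600000, -0.05400000)
F = m·Δv/dt = (0.0000, -1.8000, -2.7000)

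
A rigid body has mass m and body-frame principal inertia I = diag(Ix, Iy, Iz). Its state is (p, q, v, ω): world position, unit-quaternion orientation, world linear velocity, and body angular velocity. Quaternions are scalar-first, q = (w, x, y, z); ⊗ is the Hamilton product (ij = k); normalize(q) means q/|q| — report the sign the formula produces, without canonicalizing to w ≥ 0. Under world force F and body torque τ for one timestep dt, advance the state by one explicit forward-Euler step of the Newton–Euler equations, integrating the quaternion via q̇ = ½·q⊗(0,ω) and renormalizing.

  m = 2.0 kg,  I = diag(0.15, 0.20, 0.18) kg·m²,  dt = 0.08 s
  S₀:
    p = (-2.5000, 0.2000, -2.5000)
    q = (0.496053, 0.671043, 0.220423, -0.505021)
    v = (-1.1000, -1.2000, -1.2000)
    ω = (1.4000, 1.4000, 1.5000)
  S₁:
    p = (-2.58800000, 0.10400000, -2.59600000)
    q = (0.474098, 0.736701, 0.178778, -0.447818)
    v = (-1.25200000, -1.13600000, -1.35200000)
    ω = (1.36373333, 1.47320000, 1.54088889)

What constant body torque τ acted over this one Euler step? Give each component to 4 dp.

ω₁ − ω₀ = (-0.03626667, 0.07320000, 0.04088889)
τ = I·(Δω/dt) + ω₀×(Iω₀) = (-0.1100, 0.1200, 0.1900)

τ = (-0.1100, 0.1200, 0.1900)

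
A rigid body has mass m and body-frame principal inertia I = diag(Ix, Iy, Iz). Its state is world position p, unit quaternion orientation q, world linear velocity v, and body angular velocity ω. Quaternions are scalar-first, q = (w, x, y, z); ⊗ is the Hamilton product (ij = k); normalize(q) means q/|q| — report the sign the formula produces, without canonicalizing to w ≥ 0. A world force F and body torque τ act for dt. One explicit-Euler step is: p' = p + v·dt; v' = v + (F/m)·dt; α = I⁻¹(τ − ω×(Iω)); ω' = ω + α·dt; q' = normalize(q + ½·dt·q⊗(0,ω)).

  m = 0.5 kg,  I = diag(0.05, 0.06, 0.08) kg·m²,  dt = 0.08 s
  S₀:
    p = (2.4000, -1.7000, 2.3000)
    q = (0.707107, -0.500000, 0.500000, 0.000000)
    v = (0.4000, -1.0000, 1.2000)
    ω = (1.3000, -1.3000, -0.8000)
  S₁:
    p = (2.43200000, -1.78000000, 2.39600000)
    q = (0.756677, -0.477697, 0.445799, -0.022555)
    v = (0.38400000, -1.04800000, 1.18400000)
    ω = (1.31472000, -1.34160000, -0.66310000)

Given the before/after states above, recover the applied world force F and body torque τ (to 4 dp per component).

F = (-0.1000, -0.3000, -0.1000)
τ = (0.0300, 0.0000, 0.1200)

rate change Δω = (0.01472000, -0.04160000, 0.13690000)
gyro term ω₀×Iω₀ = (0.0208, 0.0312, -0.0169)
I·α + gyro = (0.0300, 0.0000, 0.1200)
v₁ − v₀ = (-0.01600000, -0.04800000, -0.01600000)
m·(v₁−v₀)/dt = (-0.1000, -0.3000, -0.1000)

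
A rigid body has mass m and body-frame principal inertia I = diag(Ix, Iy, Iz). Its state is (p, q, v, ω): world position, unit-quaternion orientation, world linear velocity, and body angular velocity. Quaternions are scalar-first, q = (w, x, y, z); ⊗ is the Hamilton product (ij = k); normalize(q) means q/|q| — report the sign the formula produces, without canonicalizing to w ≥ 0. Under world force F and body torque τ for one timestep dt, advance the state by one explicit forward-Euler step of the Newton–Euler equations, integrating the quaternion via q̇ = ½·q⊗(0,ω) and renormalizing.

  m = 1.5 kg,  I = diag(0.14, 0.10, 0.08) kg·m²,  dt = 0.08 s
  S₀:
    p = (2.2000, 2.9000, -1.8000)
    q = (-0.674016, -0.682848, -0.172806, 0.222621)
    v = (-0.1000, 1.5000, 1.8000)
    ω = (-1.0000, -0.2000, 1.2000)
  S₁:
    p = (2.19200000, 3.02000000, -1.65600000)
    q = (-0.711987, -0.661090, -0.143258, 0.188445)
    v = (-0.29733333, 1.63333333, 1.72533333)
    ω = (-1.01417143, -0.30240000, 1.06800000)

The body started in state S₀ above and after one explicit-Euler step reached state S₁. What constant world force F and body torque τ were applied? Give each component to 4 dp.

ω₁ − ω₀ = (-0.01417143, -0.10240000, -0.13200000)
gyro term ω₀×Iω₀ = (0.0048, -0.0720, -0.0080)
τ = I·(Δω/dt) + ω₀×(Iω₀) = (-0.0200, -0.2000, -0.1400)
velocity change Δv = (-0.19733333, 0.13333333, -0.07466667)
applied force F = (-3.7000, 2.5000, -1.4000)

F = (-3.7000, 2.5000, -1.4000)
τ = (-0.0200, -0.2000, -0.1400)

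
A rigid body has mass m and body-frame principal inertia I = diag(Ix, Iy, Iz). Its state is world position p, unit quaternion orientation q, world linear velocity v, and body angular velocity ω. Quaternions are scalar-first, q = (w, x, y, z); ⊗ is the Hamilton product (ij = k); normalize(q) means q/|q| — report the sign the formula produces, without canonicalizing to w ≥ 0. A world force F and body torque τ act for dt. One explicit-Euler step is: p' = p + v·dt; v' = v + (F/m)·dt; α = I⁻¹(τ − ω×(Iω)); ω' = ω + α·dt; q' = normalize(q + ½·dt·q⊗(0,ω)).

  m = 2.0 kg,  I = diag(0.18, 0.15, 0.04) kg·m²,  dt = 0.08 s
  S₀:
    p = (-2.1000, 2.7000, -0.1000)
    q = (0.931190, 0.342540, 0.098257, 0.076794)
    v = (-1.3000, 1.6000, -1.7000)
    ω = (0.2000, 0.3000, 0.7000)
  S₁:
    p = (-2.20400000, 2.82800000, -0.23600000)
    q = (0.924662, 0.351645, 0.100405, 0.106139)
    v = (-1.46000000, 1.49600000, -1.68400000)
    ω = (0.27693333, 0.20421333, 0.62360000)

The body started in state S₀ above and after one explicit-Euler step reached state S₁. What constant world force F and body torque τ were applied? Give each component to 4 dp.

F = (-4.0000, -2.6000, 0.4000)
τ = (0.1500, -0.1600, -0.0400)

velocity change Δv = (-0.16000000, -0.10400000, 0.01600000)
m·(v₁−v₀)/dt = (-4.0000, -2.6000, 0.4000)
rate change Δω = (0.07693333, -0.09578667, -0.07640000)
I·α + gyro = (0.1500, -0.1600, -0.0400)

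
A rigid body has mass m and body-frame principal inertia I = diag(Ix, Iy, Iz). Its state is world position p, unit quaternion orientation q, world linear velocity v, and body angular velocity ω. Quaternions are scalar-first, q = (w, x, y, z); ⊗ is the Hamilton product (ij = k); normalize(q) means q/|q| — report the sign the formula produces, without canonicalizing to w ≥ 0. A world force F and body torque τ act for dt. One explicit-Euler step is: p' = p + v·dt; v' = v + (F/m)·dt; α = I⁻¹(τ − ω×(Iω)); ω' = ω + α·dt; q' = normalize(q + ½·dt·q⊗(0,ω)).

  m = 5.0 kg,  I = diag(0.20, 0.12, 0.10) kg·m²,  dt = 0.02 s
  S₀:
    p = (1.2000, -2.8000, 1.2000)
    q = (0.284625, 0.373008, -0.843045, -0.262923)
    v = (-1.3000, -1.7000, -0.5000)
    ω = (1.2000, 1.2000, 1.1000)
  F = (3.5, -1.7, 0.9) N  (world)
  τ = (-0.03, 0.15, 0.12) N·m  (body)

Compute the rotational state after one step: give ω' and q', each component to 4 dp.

ω' = (1.1996, 1.2030, 1.1470)
q' = (0.2931, 0.3702, -0.8467, -0.2451)

angular accel α = (-0.0180, 0.1500, 2.3520)
new body rate ω' = (1.1996, 1.2030, 1.1470)
2q̇ = q⊗(0,ω) = (0.8532597, -0.2702919, -0.3842664, 1.7723511)
q + ½dt·q⊗(0,ω), renormalized = (0.2931, 0.3702, -0.8467, -0.2451)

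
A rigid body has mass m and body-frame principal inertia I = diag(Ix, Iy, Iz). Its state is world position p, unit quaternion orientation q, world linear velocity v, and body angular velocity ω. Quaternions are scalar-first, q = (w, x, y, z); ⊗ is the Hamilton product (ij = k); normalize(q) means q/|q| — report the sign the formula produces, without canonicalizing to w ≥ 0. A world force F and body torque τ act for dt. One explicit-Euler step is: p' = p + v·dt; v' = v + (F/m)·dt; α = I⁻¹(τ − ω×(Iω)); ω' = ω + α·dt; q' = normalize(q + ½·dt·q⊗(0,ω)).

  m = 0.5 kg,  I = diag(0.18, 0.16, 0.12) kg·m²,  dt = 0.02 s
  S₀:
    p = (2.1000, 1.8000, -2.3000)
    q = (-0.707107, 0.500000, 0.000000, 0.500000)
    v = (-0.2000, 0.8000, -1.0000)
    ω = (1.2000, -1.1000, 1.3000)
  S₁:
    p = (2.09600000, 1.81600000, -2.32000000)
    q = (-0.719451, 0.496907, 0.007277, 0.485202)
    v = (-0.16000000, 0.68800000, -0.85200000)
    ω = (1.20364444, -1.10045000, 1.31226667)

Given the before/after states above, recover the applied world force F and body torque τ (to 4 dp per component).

F = (1.0000, -2.8000, 3.7000)
τ = (0.0900, 0.0900, 0.1000)

ω₁ − ω₀ = (0.00364444, -0.00045000, 0.01226667)
τ = I·(Δω/dt) + ω₀×(Iω₀) = (0.0900, 0.0900, 0.1000)
Δv = v₁−v₀ = (0.04000000, -0.11200000, 0.14800000)
m·(v₁−v₀)/dt = (1.0000, -2.8000, 3.7000)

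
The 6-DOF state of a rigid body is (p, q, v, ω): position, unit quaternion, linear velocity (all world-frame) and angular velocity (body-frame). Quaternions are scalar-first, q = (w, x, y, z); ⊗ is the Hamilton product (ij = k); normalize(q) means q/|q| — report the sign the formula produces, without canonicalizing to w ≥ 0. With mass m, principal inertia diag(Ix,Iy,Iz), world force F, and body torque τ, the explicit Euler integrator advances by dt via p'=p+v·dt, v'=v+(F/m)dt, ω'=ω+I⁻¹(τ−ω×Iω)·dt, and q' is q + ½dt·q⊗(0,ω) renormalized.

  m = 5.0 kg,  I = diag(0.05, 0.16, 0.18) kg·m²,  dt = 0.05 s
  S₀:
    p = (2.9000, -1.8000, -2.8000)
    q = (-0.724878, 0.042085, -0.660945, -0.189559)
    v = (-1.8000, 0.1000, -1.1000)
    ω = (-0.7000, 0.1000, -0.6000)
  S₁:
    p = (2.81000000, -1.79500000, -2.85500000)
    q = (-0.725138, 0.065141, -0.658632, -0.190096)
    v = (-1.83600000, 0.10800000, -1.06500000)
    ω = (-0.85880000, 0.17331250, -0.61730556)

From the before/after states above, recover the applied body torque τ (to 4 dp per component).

τ = (-0.1600, 0.1800, -0.0700)

Δω = ω₁−ω₀ = (-0.15880000, 0.07331250, -0.01730556)
ω₀×(Iω₀) = (-0.0012, -0.0546, -0.0077)
applied torque τ = (-0.1600, 0.1800, -0.0700)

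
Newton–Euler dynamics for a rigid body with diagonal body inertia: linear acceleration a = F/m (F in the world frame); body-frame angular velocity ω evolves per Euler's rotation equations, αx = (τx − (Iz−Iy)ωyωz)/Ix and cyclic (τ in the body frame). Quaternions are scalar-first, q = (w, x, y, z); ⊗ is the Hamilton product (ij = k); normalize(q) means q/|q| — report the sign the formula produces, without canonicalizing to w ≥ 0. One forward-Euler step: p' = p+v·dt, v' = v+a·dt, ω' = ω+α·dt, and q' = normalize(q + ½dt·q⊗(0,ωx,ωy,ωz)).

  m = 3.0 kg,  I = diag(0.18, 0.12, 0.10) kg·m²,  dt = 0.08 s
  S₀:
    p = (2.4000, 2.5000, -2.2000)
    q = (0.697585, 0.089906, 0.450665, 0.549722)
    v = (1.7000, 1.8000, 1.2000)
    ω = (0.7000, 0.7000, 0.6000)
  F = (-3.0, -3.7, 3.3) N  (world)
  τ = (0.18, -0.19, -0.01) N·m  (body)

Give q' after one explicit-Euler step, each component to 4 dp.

q' = (0.6685, 0.1047, 0.4829, 0.5558)

q⊗(0,ω) = (-0.7082329, 0.3739031, 0.8191713, 0.1660197)
q + ½dt·q⊗(0,ω), renormalized = (0.6685, 0.1047, 0.4829, 0.5558)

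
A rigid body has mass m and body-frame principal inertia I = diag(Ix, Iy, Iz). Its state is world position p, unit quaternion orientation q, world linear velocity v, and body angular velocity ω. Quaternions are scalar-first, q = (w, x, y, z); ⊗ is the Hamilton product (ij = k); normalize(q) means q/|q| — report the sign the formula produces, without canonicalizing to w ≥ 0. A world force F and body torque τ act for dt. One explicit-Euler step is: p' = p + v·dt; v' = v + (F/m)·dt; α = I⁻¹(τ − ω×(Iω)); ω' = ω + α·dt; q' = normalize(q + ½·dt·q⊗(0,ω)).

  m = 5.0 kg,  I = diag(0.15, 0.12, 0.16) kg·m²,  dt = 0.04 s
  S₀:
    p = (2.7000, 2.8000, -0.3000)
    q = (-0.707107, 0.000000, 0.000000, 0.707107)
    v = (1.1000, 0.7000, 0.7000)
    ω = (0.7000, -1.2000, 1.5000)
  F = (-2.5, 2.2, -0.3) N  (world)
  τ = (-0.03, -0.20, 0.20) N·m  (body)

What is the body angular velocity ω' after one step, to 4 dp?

gyro term ω×Iω = (-0.0720, -0.0105, 0.0252)
(τ − ω×Iω)/I = (0.2800, -1.5792, 1.0925)
new body rate ω' = (0.7112, -1.2632, 1.5437)

ω' = (0.7112, -1.2632, 1.5437)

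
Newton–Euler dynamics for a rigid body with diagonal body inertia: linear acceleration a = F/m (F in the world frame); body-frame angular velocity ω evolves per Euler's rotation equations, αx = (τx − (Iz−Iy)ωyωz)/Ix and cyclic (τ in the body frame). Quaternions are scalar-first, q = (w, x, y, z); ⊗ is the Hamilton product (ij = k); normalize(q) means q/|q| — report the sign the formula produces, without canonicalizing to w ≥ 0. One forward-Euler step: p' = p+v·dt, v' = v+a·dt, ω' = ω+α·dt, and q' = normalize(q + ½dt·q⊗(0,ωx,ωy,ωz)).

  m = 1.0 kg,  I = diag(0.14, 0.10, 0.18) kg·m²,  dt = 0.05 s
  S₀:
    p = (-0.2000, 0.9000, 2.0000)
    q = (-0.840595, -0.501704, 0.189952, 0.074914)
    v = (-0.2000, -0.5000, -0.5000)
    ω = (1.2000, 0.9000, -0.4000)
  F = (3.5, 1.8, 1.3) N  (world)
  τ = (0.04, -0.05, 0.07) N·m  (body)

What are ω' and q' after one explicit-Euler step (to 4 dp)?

ω' = (1.2246, 0.8654, -0.3686)
q' = (-0.8284, -0.5301, 0.1681, 0.0663)

precession coupling ω×(Iω) = (-0.0288, 0.0192, -0.0432)
angular accel α = (0.4914, -0.6920, 0.6289)
new body rate ω' = (1.2246, 0.8654, -0.3686)
2q̇ = q⊗(0,ω) = (0.4610536, -1.1521174, -0.8673203, -0.3432380)
q + ½dt·q⊗(0,ω), renormalized = (-0.8284, -0.5301, 0.1681, 0.0663)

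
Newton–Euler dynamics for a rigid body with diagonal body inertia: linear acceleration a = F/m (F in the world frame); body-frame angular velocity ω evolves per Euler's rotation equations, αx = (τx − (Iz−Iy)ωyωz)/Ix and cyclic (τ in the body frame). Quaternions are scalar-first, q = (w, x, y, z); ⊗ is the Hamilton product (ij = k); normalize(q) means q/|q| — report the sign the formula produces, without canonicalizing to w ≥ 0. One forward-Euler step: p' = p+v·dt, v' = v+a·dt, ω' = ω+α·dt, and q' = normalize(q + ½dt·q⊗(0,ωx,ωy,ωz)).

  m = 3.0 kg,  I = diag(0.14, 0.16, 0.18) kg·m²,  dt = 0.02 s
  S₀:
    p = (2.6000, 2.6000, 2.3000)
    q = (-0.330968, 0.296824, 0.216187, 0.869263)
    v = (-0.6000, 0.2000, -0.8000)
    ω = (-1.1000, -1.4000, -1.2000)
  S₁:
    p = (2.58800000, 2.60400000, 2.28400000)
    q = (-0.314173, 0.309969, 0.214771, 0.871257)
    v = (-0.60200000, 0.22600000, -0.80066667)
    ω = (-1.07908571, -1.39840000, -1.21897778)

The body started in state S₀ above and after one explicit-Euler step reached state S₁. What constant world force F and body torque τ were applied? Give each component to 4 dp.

F = (-0.3000, 3.9000, -0.1000)
τ = (0.1800, -0.0400, -0.1400)

velocity change Δv = (-0.00200000, 0.02600000, -0.00066667)
m·(v₁−v₀)/dt = (-0.3000, 3.9000, -0.1000)
Δω = ω₁−ω₀ = (0.02091429, 0.00160000, -0.01897778)
τ = I·(Δω/dt) + ω₀×(Iω₀) = (0.1800, -0.0400, -0.1400)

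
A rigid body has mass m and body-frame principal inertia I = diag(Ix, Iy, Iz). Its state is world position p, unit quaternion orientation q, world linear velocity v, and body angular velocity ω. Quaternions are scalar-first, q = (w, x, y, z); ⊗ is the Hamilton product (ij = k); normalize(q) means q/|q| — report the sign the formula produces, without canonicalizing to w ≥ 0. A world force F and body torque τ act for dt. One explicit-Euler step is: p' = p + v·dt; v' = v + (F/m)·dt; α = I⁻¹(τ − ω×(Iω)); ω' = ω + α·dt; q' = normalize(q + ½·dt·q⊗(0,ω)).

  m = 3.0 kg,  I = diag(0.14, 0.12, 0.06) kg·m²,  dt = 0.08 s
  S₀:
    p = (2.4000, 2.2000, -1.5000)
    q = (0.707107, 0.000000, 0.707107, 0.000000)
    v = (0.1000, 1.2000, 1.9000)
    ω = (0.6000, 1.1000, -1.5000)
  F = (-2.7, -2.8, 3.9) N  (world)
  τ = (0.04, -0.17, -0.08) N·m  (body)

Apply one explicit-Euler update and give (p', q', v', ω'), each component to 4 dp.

ω×(Iω) gyroscopic = (0.0990, -0.0720, -0.0132)
α = I⁻¹(τ − ω×Iω) = (-0.4214, -0.8167, -1.1133)
new body rate ω' = (0.5663, 1.0347, -1.5891)
q⊗(0,ω) = (-0.7778177, -0.6363963, 0.7778177, -1.4849247)
q + ½dt·q⊗(0,ω), renormalized = (0.6739, -0.0254, 0.7360, -0.0592)
linear accel F/m = (-0.9000, -0.9333, 1.3000)
p + v·dt = (2.4080, 2.2960, -1.3480)
new velocity v' = (0.0280, 1.1253, 2.0040)

p' = (2.4080, 2.2960, -1.3480)
q' = (0.6739, -0.0254, 0.7360, -0.0592)
v' = (0.0280, 1.1253, 2.0040)
ω' = (0.5663, 1.0347, -1.5891)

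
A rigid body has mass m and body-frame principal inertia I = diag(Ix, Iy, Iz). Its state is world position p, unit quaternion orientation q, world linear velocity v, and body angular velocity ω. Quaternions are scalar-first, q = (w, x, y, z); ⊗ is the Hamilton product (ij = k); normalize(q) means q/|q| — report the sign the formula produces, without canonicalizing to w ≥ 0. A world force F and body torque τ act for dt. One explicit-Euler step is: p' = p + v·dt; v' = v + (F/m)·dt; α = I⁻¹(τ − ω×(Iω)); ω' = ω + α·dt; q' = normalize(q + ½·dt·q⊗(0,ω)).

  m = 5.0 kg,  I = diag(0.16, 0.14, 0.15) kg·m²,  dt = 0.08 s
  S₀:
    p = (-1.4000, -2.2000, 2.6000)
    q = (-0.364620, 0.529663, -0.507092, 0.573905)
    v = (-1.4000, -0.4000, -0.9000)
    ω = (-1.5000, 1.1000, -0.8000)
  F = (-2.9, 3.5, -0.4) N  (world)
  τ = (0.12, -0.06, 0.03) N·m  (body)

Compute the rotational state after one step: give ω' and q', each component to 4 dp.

ω' = (-1.4356, 1.0589, -0.8016)
q' = (-0.2912, 0.5407, -0.5389, 0.5766)

gyro term ω×Iω = (-0.0088, 0.0120, 0.0330)
(τ − ω×Iω)/I = (0.8050, -0.5143, -0.0200)
ω' = ω + α·dt = (-1.4356, 1.0589, -0.8016)
q⊗(0,ω) = (1.8114197, 0.3213081, -0.8382091, 0.1136873)
q' = normalize(q + ½dt·q⊗(0,ω)) = (-0.2912, 0.5407, -0.5389, 0.5766)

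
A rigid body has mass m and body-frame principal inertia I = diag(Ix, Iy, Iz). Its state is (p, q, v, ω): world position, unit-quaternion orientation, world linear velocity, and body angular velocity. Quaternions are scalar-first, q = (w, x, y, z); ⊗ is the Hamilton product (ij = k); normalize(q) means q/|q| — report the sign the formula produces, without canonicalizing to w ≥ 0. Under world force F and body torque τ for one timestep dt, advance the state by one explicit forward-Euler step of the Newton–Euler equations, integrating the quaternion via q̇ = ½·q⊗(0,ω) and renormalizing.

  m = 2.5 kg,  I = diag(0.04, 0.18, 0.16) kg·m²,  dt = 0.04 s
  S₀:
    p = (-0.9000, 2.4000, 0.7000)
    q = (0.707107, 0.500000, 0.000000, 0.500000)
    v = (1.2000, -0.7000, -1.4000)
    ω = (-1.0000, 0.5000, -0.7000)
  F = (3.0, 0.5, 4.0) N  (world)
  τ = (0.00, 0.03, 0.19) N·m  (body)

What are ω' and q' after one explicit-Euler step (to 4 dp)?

(τ − ω×Iω)/I = (-0.1750, 0.6333, 1.6250)
ω + α·dt = (-1.0070, 0.5253, -0.6350)
2q̇ = q⊗(0,ω) = (0.8500000, -0.9571070, 0.2035535, -0.2449749)
q + ½dt·q⊗(0,ω), renormalized = (0.7239, 0.4807, 0.0041, 0.4949)

ω' = (-1.0070, 0.5253, -0.6350)
q' = (0.7239, 0.4807, 0.0041, 0.4949)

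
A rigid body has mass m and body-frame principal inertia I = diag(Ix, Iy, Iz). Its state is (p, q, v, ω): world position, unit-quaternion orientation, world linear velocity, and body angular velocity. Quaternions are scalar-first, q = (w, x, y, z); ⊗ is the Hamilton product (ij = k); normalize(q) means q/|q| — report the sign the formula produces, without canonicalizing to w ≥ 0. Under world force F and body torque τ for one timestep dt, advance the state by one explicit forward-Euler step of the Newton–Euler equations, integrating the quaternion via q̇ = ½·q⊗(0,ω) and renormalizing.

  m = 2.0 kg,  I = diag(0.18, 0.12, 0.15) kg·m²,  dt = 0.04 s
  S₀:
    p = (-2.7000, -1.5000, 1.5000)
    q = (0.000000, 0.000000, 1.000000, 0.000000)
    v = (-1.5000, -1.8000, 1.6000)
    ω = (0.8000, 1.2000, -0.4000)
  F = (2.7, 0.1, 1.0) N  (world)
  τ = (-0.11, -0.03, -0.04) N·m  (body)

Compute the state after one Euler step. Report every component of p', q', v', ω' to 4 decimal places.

p' = (-2.7600, -1.5720, 1.5640)
q' = (-0.0240, -0.0080, 0.9996, -0.0160)
v' = (-1.4460, -1.7980, 1.6200)
ω' = (0.7788, 1.1932, -0.3953)

p + v·dt = (-2.7600, -1.5720, 1.5640)
v' = v + a·dt = (-1.4460, -1.7980, 1.6200)
(τ − ω×Iω)/I = (-0.5311, -0.1700, 0.1173)
new body rate ω' = (0.7788, 1.1932, -0.3953)
2q̇ = q⊗(0,ω) = (-1.2000000, -0.4000000, 0.0000000, -0.8000000)
q + ½dt·q⊗(0,ω), renormalized = (-0.0240, -0.0080, 0.9996, -0.0160)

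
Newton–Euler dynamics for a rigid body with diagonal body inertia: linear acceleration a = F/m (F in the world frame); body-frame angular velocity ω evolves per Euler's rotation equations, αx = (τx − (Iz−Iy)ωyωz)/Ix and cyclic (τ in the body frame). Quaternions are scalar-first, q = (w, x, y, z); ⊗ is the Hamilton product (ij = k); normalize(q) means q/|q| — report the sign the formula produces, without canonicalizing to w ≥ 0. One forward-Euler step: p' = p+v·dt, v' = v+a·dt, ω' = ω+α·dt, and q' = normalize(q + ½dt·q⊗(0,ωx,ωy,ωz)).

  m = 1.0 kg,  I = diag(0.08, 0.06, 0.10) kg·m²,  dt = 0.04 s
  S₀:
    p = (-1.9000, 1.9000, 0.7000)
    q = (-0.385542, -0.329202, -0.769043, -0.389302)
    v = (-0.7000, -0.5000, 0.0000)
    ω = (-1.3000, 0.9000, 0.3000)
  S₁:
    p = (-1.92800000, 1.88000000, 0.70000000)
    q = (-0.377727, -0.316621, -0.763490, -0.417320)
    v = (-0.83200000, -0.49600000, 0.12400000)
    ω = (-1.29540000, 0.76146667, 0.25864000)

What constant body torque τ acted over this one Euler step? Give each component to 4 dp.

τ = (0.0200, -0.2000, -0.0800)

Δω = ω₁−ω₀ = (0.00460000, -0.13853333, -0.04136000)
τ = I·(Δω/dt) + ω₀×(Iω₀) = (0.0200, -0.2000, -0.0800)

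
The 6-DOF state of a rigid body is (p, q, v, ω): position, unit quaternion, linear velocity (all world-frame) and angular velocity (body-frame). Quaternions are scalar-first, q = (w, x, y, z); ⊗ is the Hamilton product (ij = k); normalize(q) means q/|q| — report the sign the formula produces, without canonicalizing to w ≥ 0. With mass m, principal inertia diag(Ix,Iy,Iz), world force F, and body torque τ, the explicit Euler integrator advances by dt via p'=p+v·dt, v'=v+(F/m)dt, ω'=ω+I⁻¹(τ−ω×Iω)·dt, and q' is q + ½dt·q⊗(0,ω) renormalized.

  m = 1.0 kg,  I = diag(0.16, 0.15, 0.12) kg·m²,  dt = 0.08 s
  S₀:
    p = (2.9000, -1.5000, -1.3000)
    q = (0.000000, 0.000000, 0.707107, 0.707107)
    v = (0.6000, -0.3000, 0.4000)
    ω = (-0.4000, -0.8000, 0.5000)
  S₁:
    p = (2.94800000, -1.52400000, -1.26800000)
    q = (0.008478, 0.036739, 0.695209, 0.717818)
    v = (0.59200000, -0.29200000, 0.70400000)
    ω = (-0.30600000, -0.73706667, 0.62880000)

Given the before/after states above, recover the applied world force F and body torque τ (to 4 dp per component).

F = (-0.1000, 0.1000, 3.8000)
τ = (0.2000, 0.1100, 0.1900)

Δω = ω₁−ω₀ = (0.09400000, 0.06293333, 0.12880000)
applied torque τ = (0.2000, 0.1100, 0.1900)
Δv = v₁−v₀ = (-0.00800000, 0.00800000, 0.30400000)
F = m·Δv/dt = (-0.1000, 0.1000, 3.8000)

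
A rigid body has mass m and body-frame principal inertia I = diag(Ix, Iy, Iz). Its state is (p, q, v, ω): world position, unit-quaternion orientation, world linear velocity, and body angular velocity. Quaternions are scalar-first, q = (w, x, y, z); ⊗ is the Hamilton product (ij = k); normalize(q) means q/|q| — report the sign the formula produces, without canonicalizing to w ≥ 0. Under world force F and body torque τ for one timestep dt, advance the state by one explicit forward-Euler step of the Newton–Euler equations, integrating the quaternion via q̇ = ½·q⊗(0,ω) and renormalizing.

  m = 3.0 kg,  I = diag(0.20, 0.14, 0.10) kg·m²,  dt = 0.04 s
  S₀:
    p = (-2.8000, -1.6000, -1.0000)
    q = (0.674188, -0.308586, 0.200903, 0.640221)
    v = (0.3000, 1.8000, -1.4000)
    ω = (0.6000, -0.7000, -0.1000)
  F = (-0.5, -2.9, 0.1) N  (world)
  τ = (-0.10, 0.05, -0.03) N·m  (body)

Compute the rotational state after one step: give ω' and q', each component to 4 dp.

ω' = (0.5806, -0.6840, -0.1221)
q' = (0.6819, -0.2919, 0.1985, 0.6407)

α = I⁻¹(τ − ω×Iω) = (-0.4860, 0.4000, -0.5520)
ω + α·dt = (0.5806, -0.6840, -0.1221)
2q̇ = q⊗(0,ω) = (0.3898058, 0.8325772, -0.1186576, 0.0280496)
q + ½dt·q⊗(0,ω), renormalized = (0.6819, -0.2919, 0.1985, 0.6407)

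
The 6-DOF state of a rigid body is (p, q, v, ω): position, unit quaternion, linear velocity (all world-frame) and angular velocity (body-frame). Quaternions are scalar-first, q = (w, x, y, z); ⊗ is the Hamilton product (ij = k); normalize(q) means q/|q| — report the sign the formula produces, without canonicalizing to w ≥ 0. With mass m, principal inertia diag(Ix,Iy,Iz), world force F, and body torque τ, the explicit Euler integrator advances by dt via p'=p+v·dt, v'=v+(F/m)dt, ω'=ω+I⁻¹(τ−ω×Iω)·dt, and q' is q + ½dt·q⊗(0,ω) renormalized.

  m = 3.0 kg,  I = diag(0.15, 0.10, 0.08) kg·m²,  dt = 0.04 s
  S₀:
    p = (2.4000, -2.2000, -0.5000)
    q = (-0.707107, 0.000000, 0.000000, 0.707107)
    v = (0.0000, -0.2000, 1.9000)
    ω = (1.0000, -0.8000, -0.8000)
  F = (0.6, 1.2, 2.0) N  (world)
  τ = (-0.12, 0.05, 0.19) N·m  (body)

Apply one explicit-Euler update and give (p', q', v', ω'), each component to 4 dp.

linear accel F/m = (0.2000, 0.4000, 0.6667)
new position p' = (2.4000, -2.2080, -0.4240)
v + (F/m)dt = (0.0080, -0.1840, 1.9267)
precession coupling ω×(Iω) = (-0.0128, -0.0560, 0.0400)
(τ − ω×Iω)/I = (-0.7147, 1.0600, 1.8750)
new body rate ω' = (0.9714, -0.7576, -0.7250)
2q̇ = q⊗(0,ω) = (0.5656856, -0.1414214, 1.2727926, 0.5656856)
q' = normalize(q + ½dt·q⊗(0,ω)) = (-0.6955, -0.0028, 0.0254, 0.7181)

p' = (2.4000, -2.2080, -0.4240)
q' = (-0.6955, -0.0028, 0.0254, 0.7181)
v' = (0.0080, -0.1840, 1.9267)
ω' = (0.9714, -0.7576, -0.7250)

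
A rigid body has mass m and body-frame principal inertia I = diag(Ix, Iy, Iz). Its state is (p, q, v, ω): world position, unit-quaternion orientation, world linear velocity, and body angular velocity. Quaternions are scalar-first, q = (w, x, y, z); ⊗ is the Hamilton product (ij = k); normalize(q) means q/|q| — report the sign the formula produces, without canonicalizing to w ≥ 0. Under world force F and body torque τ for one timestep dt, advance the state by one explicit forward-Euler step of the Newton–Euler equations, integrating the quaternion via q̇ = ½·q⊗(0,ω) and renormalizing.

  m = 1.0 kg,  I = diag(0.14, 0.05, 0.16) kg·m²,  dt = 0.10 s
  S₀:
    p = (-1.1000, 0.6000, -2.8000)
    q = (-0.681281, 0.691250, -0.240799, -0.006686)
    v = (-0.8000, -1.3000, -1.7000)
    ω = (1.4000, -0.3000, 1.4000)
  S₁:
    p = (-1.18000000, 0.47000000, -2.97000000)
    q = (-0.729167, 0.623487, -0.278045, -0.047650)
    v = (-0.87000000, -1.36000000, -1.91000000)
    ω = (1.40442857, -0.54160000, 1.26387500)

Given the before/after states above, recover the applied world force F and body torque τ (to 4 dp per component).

F = (-0.7000, -0.6000, -2.1000)
τ = (-0.0400, -0.1600, -0.1800)

Δω = ω₁−ω₀ = (0.00442857, -0.24160000, -0.13612500)
ω₀×(Iω₀) = (-0.0462, -0.0392, 0.0378)
applied torque τ = (-0.0400, -0.1600, -0.1800)
velocity change Δv = (-0.07000000, -0.06000000, -0.21000000)
F = m·Δv/dt = (-0.7000, -0.6000, -2.1000)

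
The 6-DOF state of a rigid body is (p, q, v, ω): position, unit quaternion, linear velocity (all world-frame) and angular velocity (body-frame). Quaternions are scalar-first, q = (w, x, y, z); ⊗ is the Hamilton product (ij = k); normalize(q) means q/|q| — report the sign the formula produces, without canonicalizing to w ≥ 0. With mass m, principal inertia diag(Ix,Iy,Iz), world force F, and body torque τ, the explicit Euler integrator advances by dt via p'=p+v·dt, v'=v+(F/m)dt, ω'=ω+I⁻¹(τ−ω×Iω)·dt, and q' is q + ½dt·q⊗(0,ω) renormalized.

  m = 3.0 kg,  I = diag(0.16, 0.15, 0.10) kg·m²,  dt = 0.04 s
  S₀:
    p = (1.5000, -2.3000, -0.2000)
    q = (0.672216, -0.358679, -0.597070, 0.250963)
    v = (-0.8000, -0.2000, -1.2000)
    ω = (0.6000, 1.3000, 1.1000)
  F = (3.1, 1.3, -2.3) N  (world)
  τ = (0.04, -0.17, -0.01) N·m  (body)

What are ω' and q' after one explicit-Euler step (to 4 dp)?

ω' = (0.6279, 1.2441, 1.0991)
q' = (0.6861, -0.3700, -0.5683, 0.2634)

precession coupling ω×(Iω) = (-0.0715, 0.0396, -0.0078)
(τ − ω×Iω)/I = (0.6969, -1.3973, -0.0220)
new body rate ω' = (0.6279, 1.2441, 1.0991)
q⊗(0,ω) = (0.7153391, -0.5796993, 1.4190055, 0.6313969)
q + ½dt·q⊗(0,ω), renormalized = (0.6861, -0.3700, -0.5683, 0.2634)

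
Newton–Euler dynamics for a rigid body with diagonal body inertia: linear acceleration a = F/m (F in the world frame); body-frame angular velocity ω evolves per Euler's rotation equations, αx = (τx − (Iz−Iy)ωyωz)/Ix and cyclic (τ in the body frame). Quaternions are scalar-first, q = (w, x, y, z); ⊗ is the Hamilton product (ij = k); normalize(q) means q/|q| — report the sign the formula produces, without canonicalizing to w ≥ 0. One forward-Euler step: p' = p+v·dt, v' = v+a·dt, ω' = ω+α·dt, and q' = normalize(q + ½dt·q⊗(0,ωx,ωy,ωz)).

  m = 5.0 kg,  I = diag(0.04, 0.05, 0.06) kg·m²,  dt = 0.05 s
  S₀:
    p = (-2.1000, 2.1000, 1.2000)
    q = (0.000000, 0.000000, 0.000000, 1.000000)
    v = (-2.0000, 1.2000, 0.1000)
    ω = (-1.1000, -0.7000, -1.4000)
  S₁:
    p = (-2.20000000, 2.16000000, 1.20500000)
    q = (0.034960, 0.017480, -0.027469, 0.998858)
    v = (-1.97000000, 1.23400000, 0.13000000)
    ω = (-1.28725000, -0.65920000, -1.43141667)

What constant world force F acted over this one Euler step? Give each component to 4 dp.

v₁ − v₀ = (0.03000000, 0.03400000, 0.03000000)
m·(v₁−v₀)/dt = (3.0000, 3.4000, 3.0000)

F = (3.0000, 3.4000, 3.0000)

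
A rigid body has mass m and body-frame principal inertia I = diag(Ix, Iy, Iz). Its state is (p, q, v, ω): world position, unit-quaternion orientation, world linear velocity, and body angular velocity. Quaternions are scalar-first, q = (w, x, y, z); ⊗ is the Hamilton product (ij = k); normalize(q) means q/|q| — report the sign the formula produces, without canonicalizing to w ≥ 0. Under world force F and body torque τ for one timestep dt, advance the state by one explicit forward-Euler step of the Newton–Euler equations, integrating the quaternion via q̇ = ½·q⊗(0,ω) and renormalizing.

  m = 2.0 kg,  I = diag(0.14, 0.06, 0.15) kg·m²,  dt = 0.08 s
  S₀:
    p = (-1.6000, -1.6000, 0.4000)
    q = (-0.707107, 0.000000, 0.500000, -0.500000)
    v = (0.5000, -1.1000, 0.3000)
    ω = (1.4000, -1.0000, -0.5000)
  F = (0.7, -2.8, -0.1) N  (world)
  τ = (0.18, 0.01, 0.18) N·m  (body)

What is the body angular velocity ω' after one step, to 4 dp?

gyro term ω×Iω = (0.0450, 0.0070, 0.1120)
angular accel α = (0.9643, 0.0500, 0.4533)
new body rate ω' = (1.4771, -0.9960, -0.4637)

ω' = (1.4771, -0.9960, -0.4637)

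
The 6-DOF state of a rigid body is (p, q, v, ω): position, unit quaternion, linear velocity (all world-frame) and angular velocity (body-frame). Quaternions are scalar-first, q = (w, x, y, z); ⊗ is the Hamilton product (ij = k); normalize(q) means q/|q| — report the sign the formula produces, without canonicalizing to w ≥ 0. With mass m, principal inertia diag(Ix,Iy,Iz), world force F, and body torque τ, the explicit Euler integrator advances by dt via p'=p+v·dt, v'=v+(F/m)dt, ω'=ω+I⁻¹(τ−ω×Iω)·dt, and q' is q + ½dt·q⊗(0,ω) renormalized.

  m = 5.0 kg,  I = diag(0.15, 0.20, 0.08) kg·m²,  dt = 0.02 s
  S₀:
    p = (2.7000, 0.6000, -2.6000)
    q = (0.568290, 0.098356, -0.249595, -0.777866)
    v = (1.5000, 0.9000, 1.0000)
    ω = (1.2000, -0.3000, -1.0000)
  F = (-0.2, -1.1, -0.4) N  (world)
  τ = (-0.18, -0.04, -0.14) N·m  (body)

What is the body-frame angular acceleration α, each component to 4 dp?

ω×(Iω) gyroscopic = (-0.0360, -0.0840, -0.0180)
angular accel α = (-0.9600, 0.2200, -1.5250)

α = (-0.9600, 0.2200, -1.5250)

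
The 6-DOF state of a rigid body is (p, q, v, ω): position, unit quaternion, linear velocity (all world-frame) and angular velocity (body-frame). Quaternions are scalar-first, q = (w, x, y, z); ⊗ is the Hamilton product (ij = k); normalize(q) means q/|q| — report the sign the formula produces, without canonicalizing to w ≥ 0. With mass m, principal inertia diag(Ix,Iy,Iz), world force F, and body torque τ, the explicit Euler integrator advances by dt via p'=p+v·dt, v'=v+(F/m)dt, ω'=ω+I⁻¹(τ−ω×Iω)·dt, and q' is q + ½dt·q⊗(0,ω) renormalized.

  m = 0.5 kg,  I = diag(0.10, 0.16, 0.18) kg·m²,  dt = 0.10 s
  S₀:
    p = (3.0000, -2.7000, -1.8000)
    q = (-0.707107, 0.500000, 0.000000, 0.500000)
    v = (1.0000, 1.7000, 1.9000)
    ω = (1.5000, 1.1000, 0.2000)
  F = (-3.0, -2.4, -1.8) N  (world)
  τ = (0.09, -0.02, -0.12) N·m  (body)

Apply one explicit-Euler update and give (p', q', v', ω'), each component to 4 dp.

(τ − ω×Iω)/I = (0.8560, 0.0250, -1.2167)
new body rate ω' = (1.5856, 1.1025, 0.0783)
q⊗(0,ω) = (-0.8500000, -1.6106605, -0.1278177, 0.4085786)
updated quaternion q' = (-0.7463, 0.4176, -0.0064, 0.5182)
linear accel F/m = (-6.0000, -4.8000, -3.6000)
p + v·dt = (3.1000, -2.5300, -1.6100)
v + (F/m)dt = (0.4000, 1.2200, 1.5400)

p' = (3.1000, -2.5300, -1.6100)
q' = (-0.7463, 0.4176, -0.0064, 0.5182)
v' = (0.4000, 1.2200, 1.5400)
ω' = (1.5856, 1.1025, 0.0783)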